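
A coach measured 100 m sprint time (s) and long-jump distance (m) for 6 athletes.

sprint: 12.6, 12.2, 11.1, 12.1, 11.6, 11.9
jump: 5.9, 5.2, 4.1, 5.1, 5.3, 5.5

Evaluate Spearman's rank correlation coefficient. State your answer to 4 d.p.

Rank sprint: 6, 5, 1, 4, 2, 3
Rank jump: 6, 3, 1, 2, 4, 5
d = rank(sprint) − rank(jump): 0, 2, 0, 2, -2, -2; Σd² = 16
ρ = 1 − 6Σd² / [n(n²−1)] = 1 − 6×16 / (6×35) = 1 − 96/210 ≈ 0.5429

0.5429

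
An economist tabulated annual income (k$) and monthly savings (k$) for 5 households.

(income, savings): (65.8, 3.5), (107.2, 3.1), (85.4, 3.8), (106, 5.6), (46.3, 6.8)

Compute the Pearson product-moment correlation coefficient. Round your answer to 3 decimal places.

n = 5, Σx = 410.7, Σy = 22.8, Σx² = 36494.33, Σy² = 113.9, Σxy = 1795.58
nΣxy − ΣxΣy = 8977.9 − 9363.96 = -386.06
nΣx² − (Σx)² = 182471.65 − 168674.49 = 13797.16; nΣy² − (Σy)² = 569.5 − 519.84 = 49.66
r = -386.06 / √(13797.16 × 49.66) = -386.06 / 827.7481 ≈ -0.466

-0.466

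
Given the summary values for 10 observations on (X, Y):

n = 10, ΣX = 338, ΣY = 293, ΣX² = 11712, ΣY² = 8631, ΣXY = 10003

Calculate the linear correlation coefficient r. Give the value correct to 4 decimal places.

r = (nΣXY − ΣXΣY) / √[(nΣX² − (ΣX)²)(nΣY² − (ΣY)²)]
Numerator: 10×10003 − 338×293 = 996
Denominator: √[(117120 − 114244)(86310 − 85849)] = √[2876 × 461] = 1151.4495
r = 996 / 1151.4495 ≈ 0.8650

0.8650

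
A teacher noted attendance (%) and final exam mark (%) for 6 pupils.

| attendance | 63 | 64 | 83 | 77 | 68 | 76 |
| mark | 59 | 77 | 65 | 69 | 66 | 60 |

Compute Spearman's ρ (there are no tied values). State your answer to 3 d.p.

Rank attendance: 1, 2, 6, 5, 3, 4
Rank mark: 1, 6, 3, 5, 4, 2
d = rank(attendance) − rank(mark): 0, -4, 3, 0, -1, 2; Σd² = 30
ρ = 1 − 6Σd² / [n(n²−1)] = 1 − 6×30 / (6×35) = 1 − 180/210 ≈ 0.143

0.143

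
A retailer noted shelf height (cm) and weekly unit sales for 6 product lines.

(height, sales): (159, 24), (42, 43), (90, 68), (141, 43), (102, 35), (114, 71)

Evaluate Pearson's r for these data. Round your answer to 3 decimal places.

-0.316

n = 6, Σx = 648, Σy = 284, Σx² = 78426, Σy² = 15164, Σxy = 29469
nΣxy − ΣxΣy = 176814 − 184032 = -7218
nΣx² − (Σx)² = 470556 − 419904 = 50652; nΣy² − (Σy)² = 90984 − 80656 = 10328
r = -7218 / √(50652 × 10328) = -7218 / 22872.1196 ≈ -0.316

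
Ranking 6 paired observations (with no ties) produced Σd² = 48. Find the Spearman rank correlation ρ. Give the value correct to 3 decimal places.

ρ = 1 − 6Σd² / [n(n²−1)] = 1 − 6×48 / (6×35)
  = 1 − 288/210 = 1 − 1.3714 ≈ -0.371

-0.371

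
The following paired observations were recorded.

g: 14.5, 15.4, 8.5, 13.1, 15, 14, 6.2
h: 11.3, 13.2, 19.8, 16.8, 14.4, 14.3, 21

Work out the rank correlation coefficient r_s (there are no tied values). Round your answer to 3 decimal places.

Rank g: 5, 7, 2, 3, 6, 4, 1
Rank h: 1, 2, 6, 5, 4, 3, 7
d = rank(g) − rank(h): 4, 5, -4, -2, 2, 1, -6; Σd² = 102
ρ = 1 − 6Σd² / [n(n²−1)] = 1 − 6×102 / (7×48) = 1 − 612/336 ≈ -0.821

-0.821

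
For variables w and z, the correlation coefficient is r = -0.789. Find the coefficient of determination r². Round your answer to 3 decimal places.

r² = (-0.789)² = 0.623

0.623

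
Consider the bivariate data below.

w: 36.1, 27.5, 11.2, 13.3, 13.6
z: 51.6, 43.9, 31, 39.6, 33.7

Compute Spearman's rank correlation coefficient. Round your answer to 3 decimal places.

0.900

Rank w: 5, 4, 1, 2, 3
Rank z: 5, 4, 1, 3, 2
d = rank(w) − rank(z): 0, 0, 0, -1, 1; Σd² = 2
ρ = 1 − 6Σd² / [n(n²−1)] = 1 − 6×2 / (5×24) = 1 − 12/120 ≈ 0.900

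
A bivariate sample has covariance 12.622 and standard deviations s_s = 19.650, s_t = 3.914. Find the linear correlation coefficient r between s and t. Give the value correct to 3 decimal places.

r = Cov(s,t) / (s_s · s_t) = 12.622 / (19.650 × 3.914)
  = 12.622 / 76.9101 ≈ 0.164

0.164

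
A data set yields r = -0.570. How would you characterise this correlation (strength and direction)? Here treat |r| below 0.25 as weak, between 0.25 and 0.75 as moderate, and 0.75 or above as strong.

r = -0.570 < 0 so the relationship is negative.
|r| = 0.570, which falls in the moderate range.

moderate negative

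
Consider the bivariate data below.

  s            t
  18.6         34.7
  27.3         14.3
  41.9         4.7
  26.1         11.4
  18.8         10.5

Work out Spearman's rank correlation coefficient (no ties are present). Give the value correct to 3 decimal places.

-0.600

Rank s: 1, 4, 5, 3, 2
Rank t: 5, 4, 1, 3, 2
d = rank(s) − rank(t): -4, 0, 4, 0, 0; Σd² = 32
ρ = 1 − 6Σd² / [n(n²−1)] = 1 − 6×32 / (5×24) = 1 − 192/120 ≈ -0.600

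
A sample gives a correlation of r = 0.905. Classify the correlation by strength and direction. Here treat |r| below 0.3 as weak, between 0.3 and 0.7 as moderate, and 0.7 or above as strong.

strong positive

r = 0.905 > 0 so the relationship is positive.
|r| = 0.905, which falls in the strong range.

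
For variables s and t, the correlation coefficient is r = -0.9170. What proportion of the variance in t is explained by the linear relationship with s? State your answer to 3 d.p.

0.841

r² = (-0.9170)² = 0.841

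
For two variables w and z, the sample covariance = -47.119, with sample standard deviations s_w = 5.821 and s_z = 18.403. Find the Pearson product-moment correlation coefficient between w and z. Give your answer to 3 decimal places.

r = Cov(w,z) / (s_w · s_z) = -47.119 / (5.821 × 18.403)
  = -47.119 / 107.1239 ≈ -0.440

-0.440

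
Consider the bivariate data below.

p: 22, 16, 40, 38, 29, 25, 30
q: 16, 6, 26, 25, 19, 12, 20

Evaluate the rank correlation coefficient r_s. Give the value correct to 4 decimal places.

Rank p: 2, 1, 7, 6, 4, 3, 5
Rank q: 3, 1, 7, 6, 4, 2, 5
d = rank(p) − rank(q): -1, 0, 0, 0, 0, 1, 0; Σd² = 2
ρ = 1 − 6Σd² / [n(n²−1)] = 1 − 6×2 / (7×48) = 1 − 12/336 ≈ 0.9643

0.9643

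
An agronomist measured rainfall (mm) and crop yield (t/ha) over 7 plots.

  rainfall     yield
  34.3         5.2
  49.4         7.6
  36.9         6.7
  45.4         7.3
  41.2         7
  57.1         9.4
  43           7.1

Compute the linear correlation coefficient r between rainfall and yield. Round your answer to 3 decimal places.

n = 7, Σx = 307.3, Σy = 50.3, Σx² = 13846.47, Σy² = 370.75, Σxy = 2262.89
nΣxy − ΣxΣy = 15840.23 − 15457.19 = 383.04
nΣx² − (Σx)² = 96925.29 − 94433.29 = 2492; nΣy² − (Σy)² = 2595.25 − 2530.09 = 65.16
r = 383.04 / √(2492 × 65.16) = 383.04 / 402.9624 ≈ 0.951

0.951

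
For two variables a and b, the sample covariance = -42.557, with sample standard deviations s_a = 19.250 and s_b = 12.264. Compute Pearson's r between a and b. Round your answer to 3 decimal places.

r = Cov(a,b) / (s_a · s_b) = -42.557 / (19.250 × 12.264)
  = -42.557 / 236.0820 ≈ -0.180

-0.180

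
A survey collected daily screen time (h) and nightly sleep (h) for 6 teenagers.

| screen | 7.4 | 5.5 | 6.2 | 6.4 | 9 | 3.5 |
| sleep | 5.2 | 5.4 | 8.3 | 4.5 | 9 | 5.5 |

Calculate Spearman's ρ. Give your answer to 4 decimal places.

Rank screen: 5, 2, 3, 4, 6, 1
Rank sleep: 2, 3, 5, 1, 6, 4
d = rank(screen) − rank(sleep): 3, -1, -2, 3, 0, -3; Σd² = 32
ρ = 1 − 6Σd² / [n(n²−1)] = 1 − 6×32 / (6×35) = 1 − 192/210 ≈ 0.0857

0.0857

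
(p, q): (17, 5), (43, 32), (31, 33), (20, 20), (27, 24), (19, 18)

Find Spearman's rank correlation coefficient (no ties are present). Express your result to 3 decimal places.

0.943

Rank p: 1, 6, 5, 3, 4, 2
Rank q: 1, 5, 6, 3, 4, 2
d = rank(p) − rank(q): 0, 1, -1, 0, 0, 0; Σd² = 2
ρ = 1 − 6Σd² / [n(n²−1)] = 1 − 6×2 / (6×35) = 1 − 12/210 ≈ 0.943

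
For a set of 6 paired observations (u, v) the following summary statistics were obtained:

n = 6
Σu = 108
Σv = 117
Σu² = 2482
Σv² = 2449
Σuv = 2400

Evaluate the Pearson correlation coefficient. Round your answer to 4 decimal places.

0.9794

r = (nΣuv − ΣuΣv) / √[(nΣu² − (Σu)²)(nΣv² − (Σv)²)]
Numerator: 6×2400 − 108×117 = 1764
Denominator: √[(14892 − 11664)(14694 − 13689)] = √[3228 × 1005] = 1801.1496
r = 1764 / 1801.1496 ≈ 0.9794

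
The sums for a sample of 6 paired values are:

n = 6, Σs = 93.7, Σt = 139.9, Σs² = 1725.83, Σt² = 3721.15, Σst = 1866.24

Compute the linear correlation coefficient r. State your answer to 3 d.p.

-0.917

r = (nΣst − ΣsΣt) / √[(nΣs² − (Σs)²)(nΣt² − (Σt)²)]
Numerator: 6×1866.24 − 93.7×139.9 = -1911.19
Denominator: √[(10354.98 − 8779.69)(22326.9 − 19572.01)] = √[1575.29 × 2754.89] = 2083.2068
r = -1911.19 / 2083.2068 ≈ -0.917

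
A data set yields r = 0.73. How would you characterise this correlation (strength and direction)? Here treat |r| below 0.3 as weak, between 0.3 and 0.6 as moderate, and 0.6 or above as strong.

r = 0.73 > 0 so the relationship is positive.
|r| = 0.73, which falls in the strong range.

strong positive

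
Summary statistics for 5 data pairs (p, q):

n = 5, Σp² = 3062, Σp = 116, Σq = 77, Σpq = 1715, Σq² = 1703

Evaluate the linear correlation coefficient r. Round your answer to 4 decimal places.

r = (nΣpq − ΣpΣq) / √[(nΣp² − (Σp)²)(nΣq² − (Σq)²)]
Numerator: 5×1715 − 116×77 = -357
Denominator: √[(15310 − 13456)(8515 − 5929)] = √[1854 × 2586] = 2189.6219
r = -357 / 2189.6219 ≈ -0.1630

-0.1630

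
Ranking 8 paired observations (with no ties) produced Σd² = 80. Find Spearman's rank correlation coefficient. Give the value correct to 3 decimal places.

0.048

ρ = 1 − 6Σd² / [n(n²−1)] = 1 − 6×80 / (8×63)
  = 1 − 480/504 = 1 − 0.9524 ≈ 0.048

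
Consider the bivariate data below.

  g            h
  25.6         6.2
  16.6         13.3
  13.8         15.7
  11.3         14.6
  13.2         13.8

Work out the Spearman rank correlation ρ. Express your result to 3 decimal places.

Rank g: 5, 4, 3, 1, 2
Rank h: 1, 2, 5, 4, 3
d = rank(g) − rank(h): 4, 2, -2, -3, -1; Σd² = 34
ρ = 1 − 6Σd² / [n(n²−1)] = 1 − 6×34 / (5×24) = 1 − 204/120 ≈ -0.700

-0.700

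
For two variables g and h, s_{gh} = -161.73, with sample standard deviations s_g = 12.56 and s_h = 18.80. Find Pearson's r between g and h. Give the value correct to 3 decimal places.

r = Cov(g,h) / (s_g · s_h) = -161.73 / (12.56 × 18.80)
  = -161.73 / 236.1280 ≈ -0.685

-0.685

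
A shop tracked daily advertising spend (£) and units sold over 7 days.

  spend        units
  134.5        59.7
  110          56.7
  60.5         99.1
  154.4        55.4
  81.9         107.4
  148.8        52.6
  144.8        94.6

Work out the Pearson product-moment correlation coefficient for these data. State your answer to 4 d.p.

n = 7, Σx = 834.9, Σy = 525.5, Σx² = 107505.95, Σy² = 42919.63, Σxy = 59136.98
nΣxy − ΣxΣy = 413958.86 − 438739.95 = -24781.09
nΣx² − (Σx)² = 752541.65 − 697058.01 = 55483.64; nΣy² − (Σy)² = 300437.41 − 276150.25 = 24287.16
r = -24781.09 / √(55483.64 × 24287.16) = -24781.09 / 36708.8551 ≈ -0.6751

-0.6751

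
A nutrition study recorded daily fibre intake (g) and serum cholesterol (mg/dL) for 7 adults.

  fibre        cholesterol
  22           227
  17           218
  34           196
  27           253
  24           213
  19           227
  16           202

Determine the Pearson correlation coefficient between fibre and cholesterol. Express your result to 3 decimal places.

-0.052

n = 7, Σx = 159, Σy = 1536, Σx² = 3851, Σy² = 339180, Σxy = 34852
nΣxy − ΣxΣy = 243964 − 244224 = -260
nΣx² − (Σx)² = 26957 − 25281 = 1676; nΣy² − (Σy)² = 2374260 − 2359296 = 14964
r = -260 / √(1676 × 14964) = -260 / 5007.9601 ≈ -0.052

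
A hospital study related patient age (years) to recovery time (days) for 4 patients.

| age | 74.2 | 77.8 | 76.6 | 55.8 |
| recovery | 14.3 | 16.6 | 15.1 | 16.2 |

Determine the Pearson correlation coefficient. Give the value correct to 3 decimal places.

-0.286

n = 4, Σx = 284.4, Σy = 62.2, Σx² = 20539.68, Σy² = 970.5, Σxy = 4413.16
nΣxy − ΣxΣy = 17652.64 − 17689.68 = -37.04
nΣx² − (Σx)² = 82158.72 − 80883.36 = 1275.36; nΣy² − (Σy)² = 3882 − 3868.84 = 13.16
r = -37.04 / √(1275.36 × 13.16) = -37.04 / 129.5521 ≈ -0.286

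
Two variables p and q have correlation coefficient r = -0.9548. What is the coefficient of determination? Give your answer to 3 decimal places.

0.912

r² = (-0.9548)² = 0.912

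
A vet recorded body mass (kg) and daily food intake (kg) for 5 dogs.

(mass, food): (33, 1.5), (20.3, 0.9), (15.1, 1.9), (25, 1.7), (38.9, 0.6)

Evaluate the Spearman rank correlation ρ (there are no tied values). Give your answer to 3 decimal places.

-0.700

Rank mass: 4, 2, 1, 3, 5
Rank food: 3, 2, 5, 4, 1
d = rank(mass) − rank(food): 1, 0, -4, -1, 4; Σd² = 34
ρ = 1 − 6Σd² / [n(n²−1)] = 1 − 6×34 / (5×24) = 1 − 204/120 ≈ -0.700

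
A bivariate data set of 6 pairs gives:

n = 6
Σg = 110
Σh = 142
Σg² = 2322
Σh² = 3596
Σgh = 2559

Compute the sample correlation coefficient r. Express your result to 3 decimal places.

-0.165

r = (nΣgh − ΣgΣh) / √[(nΣg² − (Σg)²)(nΣh² − (Σh)²)]
Numerator: 6×2559 − 110×142 = -266
Denominator: √[(13932 − 12100)(21576 − 20164)] = √[1832 × 1412] = 1608.3482
r = -266 / 1608.3482 ≈ -0.165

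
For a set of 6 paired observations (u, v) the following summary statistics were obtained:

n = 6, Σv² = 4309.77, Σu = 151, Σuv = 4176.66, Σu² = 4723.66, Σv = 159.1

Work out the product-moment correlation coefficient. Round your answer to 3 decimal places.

r = (nΣuv − ΣuΣv) / √[(nΣu² − (Σu)²)(nΣv² − (Σv)²)]
Numerator: 6×4176.66 − 151×159.1 = 1035.86
Denominator: √[(28341.96 − 22801)(25858.62 − 25312.81)] = √[5540.96 × 545.81] = 1739.0547
r = 1035.86 / 1739.0547 ≈ 0.596

0.596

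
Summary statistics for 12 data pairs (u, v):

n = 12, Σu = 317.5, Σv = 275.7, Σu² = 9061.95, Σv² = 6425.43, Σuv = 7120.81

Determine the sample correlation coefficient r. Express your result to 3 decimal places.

r = (nΣuv − ΣuΣv) / √[(nΣu² − (Σu)²)(nΣv² − (Σv)²)]
Numerator: 12×7120.81 − 317.5×275.7 = -2085.03
Denominator: √[(108743.4 − 100806.25)(77105.16 − 76010.49)] = √[7937.15 × 1094.67] = 2947.6363
r = -2085.03 / 2947.6363 ≈ -0.707

-0.707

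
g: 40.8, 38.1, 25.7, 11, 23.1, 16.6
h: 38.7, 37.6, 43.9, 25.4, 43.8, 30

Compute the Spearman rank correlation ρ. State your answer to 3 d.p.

0.543

Rank g: 6, 5, 4, 1, 3, 2
Rank h: 4, 3, 6, 1, 5, 2
d = rank(g) − rank(h): 2, 2, -2, 0, -2, 0; Σd² = 16
ρ = 1 − 6Σd² / [n(n²−1)] = 1 − 6×16 / (6×35) = 1 − 96/210 ≈ 0.543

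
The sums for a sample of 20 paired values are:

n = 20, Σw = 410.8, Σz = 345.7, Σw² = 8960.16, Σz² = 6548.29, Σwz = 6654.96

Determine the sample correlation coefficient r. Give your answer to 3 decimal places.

r = (nΣwz − ΣwΣz) / √[(nΣw² − (Σw)²)(nΣz² − (Σz)²)]
Numerator: 20×6654.96 − 410.8×345.7 = -8914.36
Denominator: √[(179203.2 − 168756.64)(130965.8 − 119508.49)] = √[10446.56 × 11457.31] = 10940.2686
r = -8914.36 / 10940.2686 ≈ -0.815

-0.815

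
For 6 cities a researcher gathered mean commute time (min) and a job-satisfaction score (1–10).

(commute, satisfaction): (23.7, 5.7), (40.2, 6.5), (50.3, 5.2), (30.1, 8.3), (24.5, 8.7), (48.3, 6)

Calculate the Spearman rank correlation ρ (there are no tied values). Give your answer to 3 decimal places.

Rank commute: 1, 4, 6, 3, 2, 5
Rank satisfaction: 2, 4, 1, 5, 6, 3
d = rank(commute) − rank(satisfaction): -1, 0, 5, -2, -4, 2; Σd² = 50
ρ = 1 − 6Σd² / [n(n²−1)] = 1 − 6×50 / (6×35) = 1 − 300/210 ≈ -0.429

-0.429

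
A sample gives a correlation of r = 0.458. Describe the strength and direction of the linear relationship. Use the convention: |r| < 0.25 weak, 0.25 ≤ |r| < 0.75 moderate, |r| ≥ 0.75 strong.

moderate positive

r = 0.458 > 0 so the relationship is positive.
|r| = 0.458, which falls in the moderate range.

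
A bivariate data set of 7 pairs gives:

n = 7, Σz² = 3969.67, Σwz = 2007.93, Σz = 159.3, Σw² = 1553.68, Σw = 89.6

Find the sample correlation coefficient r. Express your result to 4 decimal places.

-0.0831

r = (nΣwz − ΣwΣz) / √[(nΣw² − (Σw)²)(nΣz² − (Σz)²)]
Numerator: 7×2007.93 − 89.6×159.3 = -217.77
Denominator: √[(10875.76 − 8028.16)(27787.69 − 25376.49)] = √[2847.6 × 2411.2] = 2620.3307
r = -217.77 / 2620.3307 ≈ -0.0831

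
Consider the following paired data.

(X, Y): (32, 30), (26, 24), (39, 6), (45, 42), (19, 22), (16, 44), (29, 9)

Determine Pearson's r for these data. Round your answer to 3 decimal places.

-0.129

n = 7, ΣX = 206, ΣY = 177, ΣX² = 6704, ΣY² = 5777, ΣXY = 5091
nΣXY − ΣXΣY = 35637 − 36462 = -825
nΣX² − (ΣX)² = 46928 − 42436 = 4492; nΣY² − (ΣY)² = 40439 − 31329 = 9110
r = -825 / √(4492 × 9110) = -825 / 6397.0399 ≈ -0.129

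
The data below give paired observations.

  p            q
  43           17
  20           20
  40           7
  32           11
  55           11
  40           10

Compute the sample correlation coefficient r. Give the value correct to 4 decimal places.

n = 6, Σp = 230, Σq = 76, Σp² = 9498, Σq² = 1080, Σpq = 2768
nΣpq − ΣpΣq = 16608 − 17480 = -872
nΣp² − (Σp)² = 56988 − 52900 = 4088; nΣq² − (Σq)² = 6480 − 5776 = 704
r = -872 / √(4088 × 704) = -872 / 1696.4528 ≈ -0.5140

-0.5140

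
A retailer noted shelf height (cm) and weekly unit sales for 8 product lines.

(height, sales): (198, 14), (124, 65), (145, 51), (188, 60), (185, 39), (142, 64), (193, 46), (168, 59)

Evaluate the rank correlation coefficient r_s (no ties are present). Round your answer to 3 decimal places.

Rank height: 8, 1, 3, 6, 5, 2, 7, 4
Rank sales: 1, 8, 4, 6, 2, 7, 3, 5
d = rank(height) − rank(sales): 7, -7, -1, 0, 3, -5, 4, -1; Σd² = 150
ρ = 1 − 6Σd² / [n(n²−1)] = 1 − 6×150 / (8×63) = 1 − 900/504 ≈ -0.786

-0.786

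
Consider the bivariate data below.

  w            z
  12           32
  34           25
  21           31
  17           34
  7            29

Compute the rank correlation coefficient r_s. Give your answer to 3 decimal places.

-0.300

Rank w: 2, 5, 4, 3, 1
Rank z: 4, 1, 3, 5, 2
d = rank(w) − rank(z): -2, 4, 1, -2, -1; Σd² = 26
ρ = 1 − 6Σd² / [n(n²−1)] = 1 − 6×26 / (5×24) = 1 − 156/120 ≈ -0.300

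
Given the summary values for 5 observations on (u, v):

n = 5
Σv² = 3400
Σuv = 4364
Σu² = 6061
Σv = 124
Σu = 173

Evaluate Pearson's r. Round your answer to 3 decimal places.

r = (nΣuv − ΣuΣv) / √[(nΣu² − (Σu)²)(nΣv² − (Σv)²)]
Numerator: 5×4364 − 173×124 = 368
Denominator: √[(30305 − 29929)(17000 − 15376)] = √[376 × 1624] = 781.4243
r = 368 / 781.4243 ≈ 0.471

0.471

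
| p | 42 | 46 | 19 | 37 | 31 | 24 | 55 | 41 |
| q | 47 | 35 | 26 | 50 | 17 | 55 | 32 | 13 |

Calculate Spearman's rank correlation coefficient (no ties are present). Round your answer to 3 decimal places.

-0.024

Rank p: 6, 7, 1, 4, 3, 2, 8, 5
Rank q: 6, 5, 3, 7, 2, 8, 4, 1
d = rank(p) − rank(q): 0, 2, -2, -3, 1, -6, 4, 4; Σd² = 86
ρ = 1 − 6Σd² / [n(n²−1)] = 1 − 6×86 / (8×63) = 1 − 516/504 ≈ -0.024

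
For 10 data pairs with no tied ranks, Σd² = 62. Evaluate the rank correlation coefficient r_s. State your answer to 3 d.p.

0.624

ρ = 1 − 6Σd² / [n(n²−1)] = 1 − 6×62 / (10×99)
  = 1 − 372/990 = 1 − 0.3758 ≈ 0.624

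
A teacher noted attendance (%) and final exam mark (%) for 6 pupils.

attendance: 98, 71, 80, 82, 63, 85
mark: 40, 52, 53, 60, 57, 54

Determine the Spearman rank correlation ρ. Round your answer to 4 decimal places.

-0.3143

Rank attendance: 6, 2, 3, 4, 1, 5
Rank mark: 1, 2, 3, 6, 5, 4
d = rank(attendance) − rank(mark): 5, 0, 0, -2, -4, 1; Σd² = 46
ρ = 1 − 6Σd² / [n(n²−1)] = 1 − 6×46 / (6×35) = 1 − 276/210 ≈ -0.3143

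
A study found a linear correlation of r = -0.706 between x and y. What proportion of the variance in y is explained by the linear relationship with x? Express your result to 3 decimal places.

0.498

r² = (-0.706)² = 0.498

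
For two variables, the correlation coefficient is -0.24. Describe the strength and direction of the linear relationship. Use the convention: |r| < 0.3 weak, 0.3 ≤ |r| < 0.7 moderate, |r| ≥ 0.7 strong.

r = -0.24 < 0 so the relationship is negative.
|r| = 0.24, which falls in the weak range.

weak negative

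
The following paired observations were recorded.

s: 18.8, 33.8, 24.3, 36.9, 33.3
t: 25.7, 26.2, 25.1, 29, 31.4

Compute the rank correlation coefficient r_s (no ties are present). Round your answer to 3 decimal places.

0.600

Rank s: 1, 4, 2, 5, 3
Rank t: 2, 3, 1, 4, 5
d = rank(s) − rank(t): -1, 1, 1, 1, -2; Σd² = 8
ρ = 1 − 6Σd² / [n(n²−1)] = 1 − 6×8 / (5×24) = 1 − 48/120 ≈ 0.600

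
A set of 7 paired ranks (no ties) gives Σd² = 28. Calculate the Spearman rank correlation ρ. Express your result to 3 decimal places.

0.500

ρ = 1 − 6Σd² / [n(n²−1)] = 1 − 6×28 / (7×48)
  = 1 − 168/336 = 1 − 0.5000 ≈ 0.500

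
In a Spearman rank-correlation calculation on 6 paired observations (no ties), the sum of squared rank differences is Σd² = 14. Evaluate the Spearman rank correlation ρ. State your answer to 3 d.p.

ρ = 1 − 6Σd² / [n(n²−1)] = 1 − 6×14 / (6×35)
  = 1 − 84/210 = 1 − 0.4000 ≈ 0.600

0.600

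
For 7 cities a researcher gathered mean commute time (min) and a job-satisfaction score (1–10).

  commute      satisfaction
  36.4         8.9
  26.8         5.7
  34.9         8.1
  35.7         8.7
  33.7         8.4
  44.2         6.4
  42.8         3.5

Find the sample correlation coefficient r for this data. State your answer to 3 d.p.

n = 7, Σx = 254.5, Σy = 49.7, Σx² = 9456.87, Σy² = 376.77, Σxy = 1785.76
nΣxy − ΣxΣy = 12500.32 − 12648.65 = -148.33
nΣx² − (Σx)² = 66198.09 − 64770.25 = 1427.84; nΣy² − (Σy)² = 2637.39 − 2470.09 = 167.3
r = -148.33 / √(1427.84 × 167.3) = -148.33 / 488.7511 ≈ -0.303

-0.303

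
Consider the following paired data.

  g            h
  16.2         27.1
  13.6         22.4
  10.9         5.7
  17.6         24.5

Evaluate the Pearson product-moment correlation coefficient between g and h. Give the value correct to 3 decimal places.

n = 4, Σg = 58.3, Σh = 79.7, Σg² = 875.97, Σh² = 1868.91, Σgh = 1236.99
nΣgh − ΣgΣh = 4947.96 − 4646.51 = 301.45
nΣg² − (Σg)² = 3503.88 − 3398.89 = 104.99; nΣh² − (Σh)² = 7475.64 − 6352.09 = 1123.55
r = 301.45 / √(104.99 × 1123.55) = 301.45 / 343.4553 ≈ 0.878

0.878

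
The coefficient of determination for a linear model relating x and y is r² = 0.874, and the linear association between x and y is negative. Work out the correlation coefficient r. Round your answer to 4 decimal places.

|r| = √0.874 = 0.9349
The association is negative, so r = −0.9349.

-0.9349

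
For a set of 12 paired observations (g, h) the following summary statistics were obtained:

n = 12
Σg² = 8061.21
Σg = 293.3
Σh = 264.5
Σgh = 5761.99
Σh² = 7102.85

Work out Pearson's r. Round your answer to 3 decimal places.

-0.659

r = (nΣgh − ΣgΣh) / √[(nΣg² − (Σg)²)(nΣh² − (Σh)²)]
Numerator: 12×5761.99 − 293.3×264.5 = -8433.97
Denominator: √[(96734.52 − 86024.89)(85234.2 − 69960.25)] = √[10709.63 × 15273.95] = 12789.7753
r = -8433.97 / 12789.7753 ≈ -0.659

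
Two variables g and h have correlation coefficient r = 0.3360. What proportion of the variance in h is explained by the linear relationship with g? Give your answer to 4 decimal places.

r² = (0.3360)² = 0.1129

0.1129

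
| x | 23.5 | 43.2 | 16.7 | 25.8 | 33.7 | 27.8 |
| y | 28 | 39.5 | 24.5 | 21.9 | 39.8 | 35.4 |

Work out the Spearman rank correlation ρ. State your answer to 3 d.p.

0.771

Rank x: 2, 6, 1, 3, 5, 4
Rank y: 3, 5, 2, 1, 6, 4
d = rank(x) − rank(y): -1, 1, -1, 2, -1, 0; Σd² = 8
ρ = 1 − 6Σd² / [n(n²−1)] = 1 − 6×8 / (6×35) = 1 − 48/210 ≈ 0.771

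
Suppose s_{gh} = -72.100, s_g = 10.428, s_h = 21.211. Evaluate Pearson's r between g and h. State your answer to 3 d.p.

r = Cov(g,h) / (s_g · s_h) = -72.100 / (10.428 × 21.211)
  = -72.100 / 221.1883 ≈ -0.326

-0.326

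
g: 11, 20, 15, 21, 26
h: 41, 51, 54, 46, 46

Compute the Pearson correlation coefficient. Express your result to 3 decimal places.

0.140

n = 5, Σg = 93, Σh = 238, Σg² = 1863, Σh² = 11430, Σgh = 4443
nΣgh − ΣgΣh = 22215 − 22134 = 81
nΣg² − (Σg)² = 9315 − 8649 = 666; nΣh² − (Σh)² = 57150 − 56644 = 506
r = 81 / √(666 × 506) = 81 / 580.5136 ≈ 0.140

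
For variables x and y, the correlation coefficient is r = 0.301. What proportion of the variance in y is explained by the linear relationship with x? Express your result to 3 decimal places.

0.091

r² = (0.301)² = 0.091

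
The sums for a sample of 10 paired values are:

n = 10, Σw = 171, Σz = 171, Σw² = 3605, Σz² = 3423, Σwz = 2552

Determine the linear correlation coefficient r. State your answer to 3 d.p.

r = (nΣwz − ΣwΣz) / √[(nΣw² − (Σw)²)(nΣz² − (Σz)²)]
Numerator: 10×2552 − 171×171 = -3721
Denominator: √[(36050 − 29241)(34230 − 29241)] = √[6809 × 4989] = 5828.3875
r = -3721 / 5828.3875 ≈ -0.638

-0.638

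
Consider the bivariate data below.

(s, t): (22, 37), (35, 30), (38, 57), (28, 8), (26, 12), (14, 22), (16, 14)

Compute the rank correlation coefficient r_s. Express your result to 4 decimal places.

0.2857

Rank s: 3, 6, 7, 5, 4, 1, 2
Rank t: 6, 5, 7, 1, 2, 4, 3
d = rank(s) − rank(t): -3, 1, 0, 4, 2, -3, -1; Σd² = 40
ρ = 1 − 6Σd² / [n(n²−1)] = 1 − 6×40 / (7×48) = 1 − 240/336 ≈ 0.2857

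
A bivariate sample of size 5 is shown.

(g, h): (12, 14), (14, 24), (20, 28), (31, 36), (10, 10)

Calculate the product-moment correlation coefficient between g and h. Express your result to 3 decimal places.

0.928

n = 5, Σg = 87, Σh = 112, Σg² = 1801, Σh² = 2952, Σgh = 2280
nΣgh − ΣgΣh = 11400 − 9744 = 1656
nΣg² − (Σg)² = 9005 − 7569 = 1436; nΣh² − (Σh)² = 14760 − 12544 = 2216
r = 1656 / √(1436 × 2216) = 1656 / 1783.8655 ≈ 0.928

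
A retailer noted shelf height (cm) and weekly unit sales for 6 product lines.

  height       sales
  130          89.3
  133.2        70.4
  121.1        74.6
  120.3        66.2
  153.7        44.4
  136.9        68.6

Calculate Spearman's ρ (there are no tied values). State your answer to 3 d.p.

-0.371

Rank height: 3, 4, 2, 1, 6, 5
Rank sales: 6, 4, 5, 2, 1, 3
d = rank(height) − rank(sales): -3, 0, -3, -1, 5, 2; Σd² = 48
ρ = 1 − 6Σd² / [n(n²−1)] = 1 − 6×48 / (6×35) = 1 − 288/210 ≈ -0.371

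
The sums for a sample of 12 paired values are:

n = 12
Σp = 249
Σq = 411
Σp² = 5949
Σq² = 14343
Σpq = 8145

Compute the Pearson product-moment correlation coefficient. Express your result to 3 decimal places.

-0.840

r = (nΣpq − ΣpΣq) / √[(nΣp² − (Σp)²)(nΣq² − (Σq)²)]
Numerator: 12×8145 − 249×411 = -4599
Denominator: √[(71388 − 62001)(172116 − 168921)] = √[9387 × 3195] = 5476.4464
r = -4599 / 5476.4464 ≈ -0.840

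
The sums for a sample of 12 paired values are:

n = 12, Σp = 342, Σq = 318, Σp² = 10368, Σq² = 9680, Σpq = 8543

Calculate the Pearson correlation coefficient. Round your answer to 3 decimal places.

-0.589

r = (nΣpq − ΣpΣq) / √[(nΣp² − (Σp)²)(nΣq² − (Σq)²)]
Numerator: 12×8543 − 342×318 = -6240
Denominator: √[(124416 − 116964)(116160 − 101124)] = √[7452 × 15036] = 10585.2856
r = -6240 / 10585.2856 ≈ -0.589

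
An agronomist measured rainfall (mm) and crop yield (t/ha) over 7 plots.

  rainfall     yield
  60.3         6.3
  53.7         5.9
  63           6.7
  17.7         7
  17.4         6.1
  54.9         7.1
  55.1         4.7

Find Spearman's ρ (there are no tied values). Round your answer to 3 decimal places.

Rank rainfall: 6, 3, 7, 2, 1, 4, 5
Rank yield: 4, 2, 5, 6, 3, 7, 1
d = rank(rainfall) − rank(yield): 2, 1, 2, -4, -2, -3, 4; Σd² = 54
ρ = 1 − 6Σd² / [n(n²−1)] = 1 − 6×54 / (7×48) = 1 − 324/336 ≈ 0.036

0.036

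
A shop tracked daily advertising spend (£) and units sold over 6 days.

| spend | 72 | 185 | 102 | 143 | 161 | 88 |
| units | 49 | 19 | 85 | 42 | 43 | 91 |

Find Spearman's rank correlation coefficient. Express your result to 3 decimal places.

Rank spend: 1, 6, 3, 4, 5, 2
Rank units: 4, 1, 5, 2, 3, 6
d = rank(spend) − rank(units): -3, 5, -2, 2, 2, -4; Σd² = 62
ρ = 1 − 6Σd² / [n(n²−1)] = 1 − 6×62 / (6×35) = 1 − 372/210 ≈ -0.771

-0.771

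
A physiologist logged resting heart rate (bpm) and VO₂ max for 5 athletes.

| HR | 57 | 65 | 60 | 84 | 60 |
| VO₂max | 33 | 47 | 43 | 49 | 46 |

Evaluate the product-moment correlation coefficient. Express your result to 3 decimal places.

0.649

n = 5, Σx = 326, Σy = 218, Σx² = 21730, Σy² = 9664, Σxy = 14392
nΣxy − ΣxΣy = 71960 − 71068 = 892
nΣx² − (Σx)² = 108650 − 106276 = 2374; nΣy² − (Σy)² = 48320 − 47524 = 796
r = 892 / √(2374 × 796) = 892 / 1374.6651 ≈ 0.649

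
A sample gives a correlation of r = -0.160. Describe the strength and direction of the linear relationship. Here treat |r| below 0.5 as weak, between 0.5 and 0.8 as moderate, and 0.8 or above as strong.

weak negative

r = -0.160 < 0 so the relationship is negative.
|r| = 0.160, which falls in the weak range.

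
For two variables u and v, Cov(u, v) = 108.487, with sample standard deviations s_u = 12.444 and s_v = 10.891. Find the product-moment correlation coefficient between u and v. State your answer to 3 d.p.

0.800

r = Cov(u,v) / (s_u · s_v) = 108.487 / (12.444 × 10.891)
  = 108.487 / 135.5276 ≈ 0.800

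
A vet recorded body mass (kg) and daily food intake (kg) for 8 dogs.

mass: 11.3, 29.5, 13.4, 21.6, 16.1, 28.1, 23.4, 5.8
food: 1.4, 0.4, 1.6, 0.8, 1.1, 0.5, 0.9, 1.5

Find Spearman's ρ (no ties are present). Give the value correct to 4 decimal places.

Rank mass: 2, 8, 3, 5, 4, 7, 6, 1
Rank food: 6, 1, 8, 3, 5, 2, 4, 7
d = rank(mass) − rank(food): -4, 7, -5, 2, -1, 5, 2, -6; Σd² = 160
ρ = 1 − 6Σd² / [n(n²−1)] = 1 − 6×160 / (8×63) = 1 − 960/504 ≈ -0.9048

-0.9048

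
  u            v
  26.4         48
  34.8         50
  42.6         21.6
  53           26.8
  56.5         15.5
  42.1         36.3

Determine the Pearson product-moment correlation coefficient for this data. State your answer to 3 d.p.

n = 6, Σu = 255.4, Σv = 198.2, Σu² = 11496.42, Σv² = 7546.74, Σuv = 7751.74
nΣuv − ΣuΣv = 46510.44 − 50620.28 = -4109.84
nΣu² − (Σu)² = 68978.52 − 65229.16 = 3749.36; nΣv² − (Σv)² = 45280.44 − 39283.24 = 5997.2
r = -4109.84 / √(3749.36 × 5997.2) = -4109.84 / 4741.9049 ≈ -0.867

-0.867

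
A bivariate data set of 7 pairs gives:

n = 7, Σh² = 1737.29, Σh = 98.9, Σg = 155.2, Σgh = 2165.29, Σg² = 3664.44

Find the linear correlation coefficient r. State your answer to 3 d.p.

r = (nΣgh − ΣgΣh) / √[(nΣg² − (Σg)²)(nΣh² − (Σh)²)]
Numerator: 7×2165.29 − 155.2×98.9 = -192.25
Denominator: √[(25651.08 − 24087.04)(12161.03 − 9781.21)] = √[1564.04 × 2379.82] = 1929.2832
r = -192.25 / 1929.2832 ≈ -0.100

-0.100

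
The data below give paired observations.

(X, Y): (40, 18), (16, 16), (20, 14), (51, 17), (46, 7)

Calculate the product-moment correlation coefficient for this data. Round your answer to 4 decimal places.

-0.1674

n = 5, ΣX = 173, ΣY = 72, ΣX² = 6973, ΣY² = 1114, ΣXY = 2445
nΣXY − ΣXΣY = 12225 − 12456 = -231
nΣX² − (ΣX)² = 34865 − 29929 = 4936; nΣY² − (ΣY)² = 5570 − 5184 = 386
r = -231 / √(4936 × 386) = -231 / 1380.3246 ≈ -0.1674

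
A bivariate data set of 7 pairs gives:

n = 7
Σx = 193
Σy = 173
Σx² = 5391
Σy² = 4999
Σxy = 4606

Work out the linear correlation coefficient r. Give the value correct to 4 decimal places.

r = (nΣxy − ΣxΣy) / √[(nΣx² − (Σx)²)(nΣy² − (Σy)²)]
Numerator: 7×4606 − 193×173 = -1147
Denominator: √[(37737 − 37249)(34993 − 29929)] = √[488 × 5064] = 1572.0153
r = -1147 / 1572.0153 ≈ -0.7296

-0.7296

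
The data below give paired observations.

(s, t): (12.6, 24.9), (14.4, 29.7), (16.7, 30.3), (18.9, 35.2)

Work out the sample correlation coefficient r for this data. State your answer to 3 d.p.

n = 4, Σs = 62.6, Σt = 120.1, Σs² = 1002.22, Σt² = 3659.23, Σst = 1912.71
nΣst − ΣsΣt = 7650.84 − 7518.26 = 132.58
nΣs² − (Σs)² = 4008.88 − 3918.76 = 90.12; nΣt² − (Σt)² = 14636.92 − 14424.01 = 212.91
r = 132.58 / √(90.12 × 212.91) = 132.58 / 138.5188 ≈ 0.957

0.957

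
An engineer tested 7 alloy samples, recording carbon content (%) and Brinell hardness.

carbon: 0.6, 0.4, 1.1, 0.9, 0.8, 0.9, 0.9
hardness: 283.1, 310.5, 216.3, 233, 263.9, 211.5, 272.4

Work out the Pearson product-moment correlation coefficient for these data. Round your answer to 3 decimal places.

n = 7, Σx = 5.6, Σy = 1790.7, Σx² = 4.8, Σy² = 466207.77, Σxy = 1388.32
nΣxy − ΣxΣy = 9718.24 − 10027.92 = -309.68
nΣx² − (Σx)² = 33.6 − 31.36 = 2.24; nΣy² − (Σy)² = 3263454.39 − 3206606.49 = 56847.9
r = -309.68 / √(2.24 × 56847.9) = -309.68 / 356.8463 ≈ -0.868

-0.868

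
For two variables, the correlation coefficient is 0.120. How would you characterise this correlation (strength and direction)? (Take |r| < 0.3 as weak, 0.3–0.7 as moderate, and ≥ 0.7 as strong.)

weak positive

r = 0.120 > 0 so the relationship is positive.
|r| = 0.120, which falls in the weak range.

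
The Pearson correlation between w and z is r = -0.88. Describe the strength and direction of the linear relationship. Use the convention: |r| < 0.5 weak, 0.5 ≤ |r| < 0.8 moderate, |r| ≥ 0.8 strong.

r = -0.88 < 0 so the relationship is negative.
|r| = 0.88, which falls in the strong range.

strong negative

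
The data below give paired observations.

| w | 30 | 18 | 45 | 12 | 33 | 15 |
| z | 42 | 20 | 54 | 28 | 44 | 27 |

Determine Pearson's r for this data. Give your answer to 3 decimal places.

0.933

n = 6, Σw = 153, Σz = 215, Σw² = 4707, Σz² = 8529, Σwz = 6243
nΣwz − ΣwΣz = 37458 − 32895 = 4563
nΣw² − (Σw)² = 28242 − 23409 = 4833; nΣz² − (Σz)² = 51174 − 46225 = 4949
r = 4563 / √(4833 × 4949) = 4563 / 4890.6561 ≈ 0.933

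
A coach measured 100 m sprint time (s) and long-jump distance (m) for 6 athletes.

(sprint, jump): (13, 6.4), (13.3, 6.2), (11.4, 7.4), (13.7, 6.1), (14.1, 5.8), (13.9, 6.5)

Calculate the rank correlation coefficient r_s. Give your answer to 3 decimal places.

-0.657

Rank sprint: 2, 3, 1, 4, 6, 5
Rank jump: 4, 3, 6, 2, 1, 5
d = rank(sprint) − rank(jump): -2, 0, -5, 2, 5, 0; Σd² = 58
ρ = 1 − 6Σd² / [n(n²−1)] = 1 − 6×58 / (6×35) = 1 − 348/210 ≈ -0.657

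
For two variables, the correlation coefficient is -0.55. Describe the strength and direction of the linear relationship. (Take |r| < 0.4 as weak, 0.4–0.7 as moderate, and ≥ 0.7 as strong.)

r = -0.55 < 0 so the relationship is negative.
|r| = 0.55, which falls in the moderate range.

moderate negative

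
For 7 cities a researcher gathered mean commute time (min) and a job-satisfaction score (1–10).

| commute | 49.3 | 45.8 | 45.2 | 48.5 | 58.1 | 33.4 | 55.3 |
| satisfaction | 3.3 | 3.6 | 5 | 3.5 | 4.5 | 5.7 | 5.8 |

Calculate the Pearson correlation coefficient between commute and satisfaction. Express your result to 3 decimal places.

-0.189

n = 7, Σx = 335.6, Σy = 31.4, Σx² = 16472.68, Σy² = 147.48, Σxy = 1495.89
nΣxy − ΣxΣy = 10471.23 − 10537.84 = -66.61
nΣx² − (Σx)² = 115308.76 − 112627.36 = 2681.4; nΣy² − (Σy)² = 1032.36 − 985.96 = 46.4
r = -66.61 / √(2681.4 × 46.4) = -66.61 / 352.7279 ≈ -0.189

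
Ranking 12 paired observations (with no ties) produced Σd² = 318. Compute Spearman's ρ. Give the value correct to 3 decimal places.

ρ = 1 − 6Σd² / [n(n²−1)] = 1 − 6×318 / (12×143)
  = 1 − 1908/1716 = 1 − 1.1119 ≈ -0.112

-0.112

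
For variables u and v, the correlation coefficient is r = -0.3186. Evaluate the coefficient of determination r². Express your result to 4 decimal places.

0.1015

r² = (-0.3186)² = 0.1015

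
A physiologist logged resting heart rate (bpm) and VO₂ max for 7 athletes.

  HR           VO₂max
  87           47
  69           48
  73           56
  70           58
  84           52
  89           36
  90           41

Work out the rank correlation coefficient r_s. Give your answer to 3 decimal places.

Rank HR: 5, 1, 3, 2, 4, 6, 7
Rank VO₂max: 3, 4, 6, 7, 5, 1, 2
d = rank(HR) − rank(VO₂max): 2, -3, -3, -5, -1, 5, 5; Σd² = 98
ρ = 1 − 6Σd² / [n(n²−1)] = 1 − 6×98 / (7×48) = 1 − 588/336 ≈ -0.750

-0.750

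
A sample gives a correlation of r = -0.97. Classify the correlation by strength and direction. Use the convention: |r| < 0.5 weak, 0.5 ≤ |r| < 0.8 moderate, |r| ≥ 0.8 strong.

strong negative

r = -0.97 < 0 so the relationship is negative.
|r| = 0.97, which falls in the strong range.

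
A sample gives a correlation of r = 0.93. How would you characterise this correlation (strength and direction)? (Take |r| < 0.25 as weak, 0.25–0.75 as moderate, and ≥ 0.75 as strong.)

r = 0.93 > 0 so the relationship is positive.
|r| = 0.93, which falls in the strong range.

strong positive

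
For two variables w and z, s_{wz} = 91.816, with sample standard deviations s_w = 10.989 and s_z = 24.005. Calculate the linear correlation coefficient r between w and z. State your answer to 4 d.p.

r = Cov(w,z) / (s_w · s_z) = 91.816 / (10.989 × 24.005)
  = 91.816 / 263.7909 ≈ 0.3481

0.3481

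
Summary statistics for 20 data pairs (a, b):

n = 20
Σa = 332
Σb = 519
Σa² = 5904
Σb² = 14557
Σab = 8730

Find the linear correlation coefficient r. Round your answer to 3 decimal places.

0.175

r = (nΣab − ΣaΣb) / √[(nΣa² − (Σa)²)(nΣb² − (Σb)²)]
Numerator: 20×8730 − 332×519 = 2292
Denominator: √[(118080 − 110224)(291140 − 269361)] = √[7856 × 21779] = 13080.3602
r = 2292 / 13080.3602 ≈ 0.175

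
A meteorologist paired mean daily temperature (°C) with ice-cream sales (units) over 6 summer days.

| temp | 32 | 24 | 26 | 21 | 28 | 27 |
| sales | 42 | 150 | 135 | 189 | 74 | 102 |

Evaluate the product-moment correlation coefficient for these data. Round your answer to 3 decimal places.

n = 6, Σx = 158, Σy = 692, Σx² = 4230, Σy² = 94090, Σxy = 17249
nΣxy − ΣxΣy = 103494 − 109336 = -5842
nΣx² − (Σx)² = 25380 − 24964 = 416; nΣy² − (Σy)² = 564540 − 478864 = 85676
r = -5842 / √(416 × 85676) = -5842 / 5970.0265 ≈ -0.979

-0.979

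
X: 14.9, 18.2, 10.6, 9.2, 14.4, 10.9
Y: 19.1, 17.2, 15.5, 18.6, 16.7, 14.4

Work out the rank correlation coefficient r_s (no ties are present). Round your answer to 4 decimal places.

0.2571

Rank X: 5, 6, 2, 1, 4, 3
Rank Y: 6, 4, 2, 5, 3, 1
d = rank(X) − rank(Y): -1, 2, 0, -4, 1, 2; Σd² = 26
ρ = 1 − 6Σd² / [n(n²−1)] = 1 − 6×26 / (6×35) = 1 − 156/210 ≈ 0.2571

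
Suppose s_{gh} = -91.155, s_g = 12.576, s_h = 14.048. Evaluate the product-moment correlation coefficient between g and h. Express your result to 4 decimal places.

r = Cov(g,h) / (s_g · s_h) = -91.155 / (12.576 × 14.048)
  = -91.155 / 176.6676 ≈ -0.5160

-0.5160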